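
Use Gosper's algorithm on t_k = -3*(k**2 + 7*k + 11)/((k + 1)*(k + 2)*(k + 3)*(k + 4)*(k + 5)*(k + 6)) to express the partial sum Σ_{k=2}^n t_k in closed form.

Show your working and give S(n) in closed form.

t_(k+1)/t_k = (k + 1)*(7*k + (k + 1)**2 + 18)/((k + 7)*(k**2 + 7*k + 11)).
A = k + 1, B = k + 7, C = k**2 + 7*k + 11.
Solve (k + 1)·f(k+1) − (k + 6)·f(k) = k**2 + 7*k + 11.
Bound: deg f ≤ 5.
Solving with deg f ≤ 5: f(k) = k*(k + 2)*(k + 4)*(k**2 + 9*k + 23)/45.
So s_k = (B(k−1)f/C)·t_k = (k*(k + 2)*(k + 4)*(k + 6)*(k**2 + 9*k + 23)/(45*(k**2 + 7*k + 11)))·t_k = k*(-k**2 - 9*k - 23)/(15*(k**3 + 9*k**2 + 23*k + 15)).
s_(k+1) − s_k = 3*(-k**2 - 7*k - 11)/(k**6 + 21*k**5 + 175*k**4 + 735*k**3 + 1624*k**2 + 1764*k + 720) = t_k.
Σ_(k=2)^n t_k = s_(n+1) − s_(2) = ((-n**3 - 12*n**2 - 44*n - 33)/(15*(n**3 + 12*n**2 + 44*n + 48))) − (-2/35), i.e. (-n**3 - 12*n**2 - 44*n + 57)/(105*(n**3 + 12*n**2 + 44*n + 48)).

S(n) = (-n**3 - 12*n**2 - 44*n + 57)/(105*(n**3 + 12*n**2 + 44*n + 48))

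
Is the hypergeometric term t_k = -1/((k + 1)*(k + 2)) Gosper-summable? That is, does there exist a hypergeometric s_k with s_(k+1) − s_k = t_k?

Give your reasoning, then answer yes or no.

The ratio is (k + 1)/(k + 3).
Gosper form: A/B · C(k+1)/C(k) with A=k + 1, B=k + 3, C=1.
Key eq: (k + 1)·f(k+1) = (k + 2)·f(k) + (1).
Bound: deg f ≤ 1.
A polynomial solution: f(k) = k.
Certificate R = B(k−1)f/C = k*(k + 2) gives s_k = -k/(k + 1).
Δs = -1/(k**2 + 3*k + 2), as required.

Yes. s_k = -k/(k + 1).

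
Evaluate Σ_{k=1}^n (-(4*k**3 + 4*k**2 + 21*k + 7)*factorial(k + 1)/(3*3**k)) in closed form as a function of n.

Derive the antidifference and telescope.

S(n) = 3**(-n - 1)*(10*3**n - 4*n**4*factorial(n) - 20*n**3*factorial(n) - 37*n**2*factorial(n) - 31*n*factorial(n) - 10*factorial(n))

Compute t_(k+1)/t_k: get (4*k**4 + 24*k**3 + 73*k**2 + 118*k + 72)/(3*(4*k**3 + 4*k**2 + 21*k + 7)).
A = k/3 + 2/3, B = 1, C = k**3 + k**2 + 21*k/4 + 7/4.
Set up (k/3 + 2/3)·f(k+1) − (1)·f(k) − (k**3 + k**2 + 21*k/4 + 7/4) = 0.
From deg A=1, deg B=0, deg C=3: d=2.
Coefficient equations give f(k) = 3*(4*k**2 + 1)/4.
Get s_k = R·t_k = -(4*k**2 + 1)*factorial(k + 1)/3**k with R(k) = B(k−1)f(k)/C(k) = 3*(4*k**2 + 1)/(4*k**3 + 4*k**2 + 21*k + 7).
Check: Δs_k = -(4*k**3 + 4*k**2 + 21*k + 7)*factorial(k + 1)/(3*3**k). ✓
Telescope: S(n) = s_(n+1) − s_(1) = -3**(-n - 1)*(4*n**2 + 8*n + 5)*factorial(n + 2) − (-10/3) = 3**(-n - 1)*(10*3**n - 4*n**4*factorial(n) - 20*n**3*factorial(n) - 37*n**2*factorial(n) - 31*n*factorial(n) - 10*factorial(n)).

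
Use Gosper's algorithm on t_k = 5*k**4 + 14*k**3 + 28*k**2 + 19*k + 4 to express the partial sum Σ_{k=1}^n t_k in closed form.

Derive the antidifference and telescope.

t_(k+1)/t_k = (5*k**4 + 34*k**3 + 100*k**2 + 137*k + 70)/(5*k**4 + 14*k**3 + 28*k**2 + 19*k + 4).
So A=1 and B=1, with C=k**4 + 14*k**3/5 + 28*k**2/5 + 19*k/5 + 4/5.
Need (1)·f(k+1) − (1)·f(k) = k**4 + 14*k**3/5 + 28*k**2/5 + 19*k/5 + 4/5.
Bound: deg f ≤ 5.
Solve for f: f(k) = k*(k**4 + k**3 + 4*k**2 - k - 1)/5 (degree 5 ≤ 5).
R(k) = B(k−1)·f(k)/C(k) = k*(k**4 + k**3 + 4*k**2 - k - 1)/(5*k**4 + 14*k**3 + 28*k**2 + 19*k + 4); s_k = R·t_k = k*(k**4 + k**3 + 4*k**2 - k - 1).
s_(k+1) − s_k = 5*k**4 + 14*k**3 + 28*k**2 + 19*k + 4 = t_k.
Evaluate: s_(n+1) = n**5 + 6*n**4 + 18*n**3 + 27*n**2 + 18*n + 4; subtract s_(1) = 4 ⇒ S(n) = n*(n**4 + 6*n**3 + 18*n**2 + 27*n + 18).

S(n) = n*(n**4 + 6*n**3 + 18*n**2 + 27*n + 18)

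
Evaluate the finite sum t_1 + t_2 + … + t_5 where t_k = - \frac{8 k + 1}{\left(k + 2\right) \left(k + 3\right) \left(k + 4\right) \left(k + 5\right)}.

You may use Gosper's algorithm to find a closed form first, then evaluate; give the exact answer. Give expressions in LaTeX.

Ratio r(k) = (k + 2)*(8*k + 9)/((k + 6)*(8*k + 1)).
Normal form (A,B,C) = (k + 2, k + 6, k + 1/8).
Key eq: (k + 2)·f(k+1) = (k + 5)·f(k) + (k + 1/8).
Bound: deg f ≤ 3.
Solve for f: f(k) = k*(k**2 + 9*k - 6)/64 (degree 3 ≤ 3).
Then R = B(k−1)f/C = k*(k + 5)*(k**2 + 9*k - 6)/(8*(8*k + 1)), so s_k = R(k)·t_k = k*(-k**2 - 9*k + 6)/(8*(k + 2)*(k + 3)*(k + 4)).
Check: Δs_k = (-8*k - 1)/(k**4 + 14*k**3 + 71*k**2 + 154*k + 120). ✓
Evaluate s at k=6 and k=1: -7/80 and -1/120; difference -19/240.

Σ = -19/240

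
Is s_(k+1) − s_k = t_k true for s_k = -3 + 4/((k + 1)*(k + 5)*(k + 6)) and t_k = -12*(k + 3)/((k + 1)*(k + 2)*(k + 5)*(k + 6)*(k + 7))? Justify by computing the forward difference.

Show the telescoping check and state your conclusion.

valid; difference matches t_k

s_(k+1) = -3 + 4/((k + 2)*(k + 6)*(k + 7))
s_(k+1) − s_k = 12*(-k - 3)/(k**5 + 21*k**4 + 163*k**3 + 567*k**2 + 844*k + 420)
(s_(k+1) − s_k) − t_k = 0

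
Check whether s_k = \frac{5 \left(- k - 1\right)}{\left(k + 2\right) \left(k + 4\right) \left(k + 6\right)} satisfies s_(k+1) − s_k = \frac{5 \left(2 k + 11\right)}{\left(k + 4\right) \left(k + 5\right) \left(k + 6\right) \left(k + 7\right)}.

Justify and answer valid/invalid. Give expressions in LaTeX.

s_(k+1) = 5*(-k - 2)/((k + 3)*(k + 5)*(k + 7))
s_(k+1) − s_k = 5*(2*k**3 + 18*k**2 + 40*k + 9)/(k**6 + 27*k**5 + 295*k**4 + 1665*k**3 + 5104*k**2 + 8028*k + 5040)
(s_(k+1) − s_k) − t_k = 15*(-k**2 - 9*k - 19)/(k**6 + 27*k**5 + 295*k**4 + 1665*k**3 + 5104*k**2 + 8028*k + 5040)

Invalid: residual \frac{15 \left(- k^{2} - 9 k - 19\right)}{k^{6} + 27 k^{5} + 295 k^{4} + 1665 k^{3} + 5104 k^{2} + 8028 k + 5040} ≠ 0.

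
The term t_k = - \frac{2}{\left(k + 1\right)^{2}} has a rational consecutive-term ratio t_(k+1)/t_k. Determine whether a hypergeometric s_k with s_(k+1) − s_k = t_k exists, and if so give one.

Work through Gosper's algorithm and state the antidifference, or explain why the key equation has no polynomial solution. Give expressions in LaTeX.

not Gosper-summable; s_k does not exist

Step 1: r(k) = (k + 1)**2/(k + 2)**2.
Gosper form: A/B · C(k+1)/C(k) with A=k**2 + 2*k + 1, B=k**2 + 4*k + 4, C=1.
Solve (k**2 + 2*k + 1)·f(k+1) − (k**2 + 2*k + 1)·f(k) = 1.
Bound: deg f ≤ 0.
Generic f = c0 gives residual -1; -1 = 0 cannot hold, so t_k is not Gosper-summable.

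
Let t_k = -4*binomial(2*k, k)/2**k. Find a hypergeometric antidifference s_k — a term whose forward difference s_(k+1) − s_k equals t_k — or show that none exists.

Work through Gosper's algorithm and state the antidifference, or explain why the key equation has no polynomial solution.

none (Gosper's algorithm certifies no s_k)

Step 1: r(k) = (2*k + 1)/(k + 1).
Take A(k)=2*k + 1, B(k)=k + 1, C(k)=1.
Need (2*k + 1)·f(k+1) − (k)·f(k) = 1.
deg f ≤ -1 (via 1,1,0).
Negative degree bound (-1): no f exists, t_k not Gosper-summable.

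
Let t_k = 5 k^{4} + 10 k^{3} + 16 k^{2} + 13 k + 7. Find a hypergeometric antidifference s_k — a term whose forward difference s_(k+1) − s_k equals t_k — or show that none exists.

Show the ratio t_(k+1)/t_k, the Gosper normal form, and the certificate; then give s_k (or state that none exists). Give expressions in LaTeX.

s_k = k \left(k^{4} + 2 k^{2} + k + 3\right)

Step 1: r(k) = (5*k**4 + 30*k**3 + 76*k**2 + 95*k + 51)/(5*k**4 + 10*k**3 + 16*k**2 + 13*k + 7).
So A=1 and B=1, with C=k**4 + 2*k**3 + 16*k**2/5 + 13*k/5 + 7/5.
Solve (1)·f(k+1) − (1)·f(k) = k**4 + 2*k**3 + 16*k**2/5 + 13*k/5 + 7/5.
Bound: deg f ≤ 5.
Solving with deg f ≤ 5: f(k) = k*(k**4 + 2*k**2 + k + 3)/5.
So s_k = (B(k−1)f/C)·t_k = (k*(k**4 + 2*k**2 + k + 3)/(5*k**4 + 10*k**3 + 16*k**2 + 13*k + 7))·t_k = k*(k**4 + 2*k**2 + k + 3).
Δs = 5*k**4 + 10*k**3 + 16*k**2 + 13*k + 7, as required.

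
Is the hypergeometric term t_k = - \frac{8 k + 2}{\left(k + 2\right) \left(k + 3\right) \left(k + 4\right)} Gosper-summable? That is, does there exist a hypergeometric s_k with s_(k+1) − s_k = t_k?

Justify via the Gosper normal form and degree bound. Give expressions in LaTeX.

Yes. s_k = - \frac{k \left(3 k - 1\right)}{2 \left(k + 2\right) \left(k + 3\right)}.

Compute t_(k+1)/t_k: get (k + 2)*(4*k + 5)/((k + 5)*(4*k + 1)).
A = k + 2, B = k + 5, C = k + 1/4.
Need (k + 2)·f(k+1) − (k + 4)·f(k) = k + 1/4.
Bound: deg f ≤ 2.
Coefficient equations give f(k) = k*(3*k - 1)/16.
Then R = B(k−1)f/C = k*(k + 4)*(3*k - 1)/(4*(4*k + 1)), so s_k = R(k)·t_k = -k*(3*k - 1)/(2*(k + 2)*(k + 3)).
s_(k+1) − s_k = 2*(-4*k - 1)/(k**3 + 9*k**2 + 26*k + 24) = t_k.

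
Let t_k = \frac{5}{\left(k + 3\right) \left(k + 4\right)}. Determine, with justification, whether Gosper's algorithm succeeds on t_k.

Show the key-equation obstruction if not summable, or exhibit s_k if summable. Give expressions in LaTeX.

Yes. s_k = \frac{5 k}{3 \left(k + 3\right)}.

Ratio r(k) = (k + 3)/(k + 5).
A = k + 3, B = k + 5, C = 1.
Solve (k + 3)·f(k+1) − (k + 4)·f(k) = 1.
Bound: deg f ≤ 1.
Match coefficients ⇒ f(k) = k/3.
Certificate R = B(k−1)f/C = k*(k + 4)/3 gives s_k = 5*k/(3*(k + 3)).
Check: Δs_k = 5/(k**2 + 7*k + 12). ✓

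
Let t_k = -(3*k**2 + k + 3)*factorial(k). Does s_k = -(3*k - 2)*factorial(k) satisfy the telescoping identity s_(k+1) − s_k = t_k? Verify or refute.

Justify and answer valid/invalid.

Valid — Δs_k = t_k.

s_(k+1) = -(3*k + 1)*factorial(k + 1)
s_(k+1) − s_k = -(3*k**2 + k + 3)*factorial(k)
(s_(k+1) − s_k) − t_k = 0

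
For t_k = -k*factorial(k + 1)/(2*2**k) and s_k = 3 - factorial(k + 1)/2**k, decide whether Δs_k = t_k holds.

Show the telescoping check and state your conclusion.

Valid: the claim telescopes to t_k.

s_(k+1) = -2**(-k - 1)*factorial(k + 2) + 3
s_(k+1) − s_k = -k*factorial(k + 1)/(2*2**k)
(s_(k+1) − s_k) − t_k = 0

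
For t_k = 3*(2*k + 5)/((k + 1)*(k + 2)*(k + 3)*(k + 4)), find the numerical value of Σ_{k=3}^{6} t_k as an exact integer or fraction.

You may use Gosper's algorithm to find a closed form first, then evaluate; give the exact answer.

Σ = 7/80

Step 1: r(k) = (k + 1)*(2*k + 7)/((k + 5)*(2*k + 5)).
Normal form (A,B,C) = (k + 1, k + 5, k + 5/2).
Need (k + 1)·f(k+1) − (k + 4)·f(k) = k + 5/2.
Degrees (1,1,1) ⇒ d ≤ 3.
Match coefficients ⇒ f(k) = k*(k + 2)*(k + 4)/6.
Certificate R = B(k−1)f/C = k*(k + 2)*(k + 4)**2/(3*(2*k + 5)) gives s_k = k*(k + 4)/(k**2 + 4*k + 3).
Verify: 3*(2*k + 5)/(k**4 + 10*k**3 + 35*k**2 + 50*k + 24) matches t_k.
Telescoping: Σ = s_(7) − s_(3) = 77/80 − (7/8) = 7/80.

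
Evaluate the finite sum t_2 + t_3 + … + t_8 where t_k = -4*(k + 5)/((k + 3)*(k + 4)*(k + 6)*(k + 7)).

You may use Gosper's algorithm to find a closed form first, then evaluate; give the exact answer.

The ratio is (k + 3)*(k + 6)**2/((k + 5)**2*(k + 8)).
Take A(k)=k + 3, B(k)=k + 8, C(k)=k**2 + 10*k + 25.
f must satisfy (k + 3)·f(k+1) − (k + 7)·f(k) = k**2 + 10*k + 25.
Bound: deg f ≤ 4.
Match coefficients ⇒ f(k) = k*(k + 4)*(k + 5)*(k + 9)/36.
Certificate R = B(k−1)f/C = k*(k + 4)*(k + 7)*(k + 9)/(36*(k + 5)) gives s_k = k*(-k - 9)/(9*(k**2 + 9*k + 18)).
Verify: 4*(-k - 5)/(k**4 + 20*k**3 + 145*k**2 + 450*k + 504) matches t_k.
Σ_(k=2)^(8) t_k = s_(9) − s_(2) = -1/10 − (-11/180) = -7/180.

Σ = -7/180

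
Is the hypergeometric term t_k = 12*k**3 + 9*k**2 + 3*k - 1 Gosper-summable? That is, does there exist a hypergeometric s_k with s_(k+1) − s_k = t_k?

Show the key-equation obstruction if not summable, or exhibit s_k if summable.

t_(k+1)/t_k = (12*k**3 + 45*k**2 + 57*k + 23)/(12*k**3 + 9*k**2 + 3*k - 1).
Take A(k)=1, B(k)=1, C(k)=k**3 + 3*k**2/4 + k/4 - 1/12.
Set up (1)·f(k+1) − (1)·f(k) − (k**3 + 3*k**2/4 + k/4 - 1/12) = 0.
d = 4 from the (0,0,3) case.
Solve for f: f(k) = k*(3*k**3 - 3*k**2 - 1)/12 (degree 4 ≤ 4).
Then R = B(k−1)f/C = k*(3*k**3 - 3*k**2 - 1)/(12*k**3 + 9*k**2 + 3*k - 1), so s_k = R(k)·t_k = 3*k**4 - 3*k**3 - k.
Verify: 12*k**3 + 9*k**2 + 3*k - 1 matches t_k.

Yes. s_k = 3*k**4 - 3*k**3 - k.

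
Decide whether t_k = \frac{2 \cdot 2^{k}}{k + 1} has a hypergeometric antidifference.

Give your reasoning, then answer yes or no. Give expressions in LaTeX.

Ratio r(k) = 2*(k + 1)/(k + 2).
Factor: A=2*k + 2; B=k + 2; C=1.
Solve (2*k + 2)·f(k+1) − (k + 1)·f(k) = 1.
deg f ≤ -1 (via 1,1,0).
Negative degree bound (-1): no f exists, t_k not Gosper-summable.

No; the degree bound rules out any f.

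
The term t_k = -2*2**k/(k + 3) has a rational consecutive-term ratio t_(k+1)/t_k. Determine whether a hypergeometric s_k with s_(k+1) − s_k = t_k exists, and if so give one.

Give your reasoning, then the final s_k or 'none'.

none (Gosper's algorithm certifies no s_k)

Step 1: r(k) = 2*(k + 3)/(k + 4).
Normal form (A,B,C) = (2*k + 6, k + 4, 1).
Solve (2*k + 6)·f(k+1) − (k + 3)·f(k) = 1.
Bound: deg f ≤ -1.
Bound -1 < 0, so the key equation has no polynomial solution.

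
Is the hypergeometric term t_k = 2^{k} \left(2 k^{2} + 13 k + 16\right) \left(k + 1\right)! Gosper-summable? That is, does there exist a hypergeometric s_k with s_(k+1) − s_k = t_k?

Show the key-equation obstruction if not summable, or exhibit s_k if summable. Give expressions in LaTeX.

Yes. s_k = 2^{k} \left(k + 4\right) \left(k + 1\right)!.

t_(k+1)/t_k = 2*(2*k**3 + 21*k**2 + 65*k + 62)/(2*k**2 + 13*k + 16).
Gosper form: A/B · C(k+1)/C(k) with A=2*k + 4, B=1, C=k**2 + 13*k/2 + 8.
f must satisfy (2*k + 4)·f(k+1) − (1)·f(k) = k**2 + 13*k/2 + 8.
d = 1 from the (1,0,2) case.
Match coefficients ⇒ f(k) = (k + 4)/2.
Certificate R = B(k−1)f/C = (k + 4)/(2*k**2 + 13*k + 16) gives s_k = 2**k*(k + 4)*factorial(k + 1).
Verify: 2**k*(2*k**2 + 13*k + 16)*factorial(k + 1) matches t_k.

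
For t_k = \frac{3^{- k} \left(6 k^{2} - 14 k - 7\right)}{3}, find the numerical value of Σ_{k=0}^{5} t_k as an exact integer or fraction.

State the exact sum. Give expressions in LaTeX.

r(k) = (6*k**2 - 2*k - 15)/(3*(6*k**2 - 14*k - 7)) after simplifying.
A = 1/3, B = 1, C = k**2 - 7*k/3 - 7/6.
Need (1/3)·f(k+1) − (1)·f(k) = k**2 - 7*k/3 - 7/6.
d = 2 from the (0,0,2) case.
Match coefficients ⇒ f(k) = -(k - 2)*(3*k + 2)/2.
So s_k = (B(k−1)f/C)·t_k = (-3*(k - 2)*(3*k + 2)/(6*k**2 - 14*k - 7))·t_k = (-3*k**2 + 4*k + 4)/3**k.
Check: Δs_k = (6*k**2 - 14*k - 7)/(3*3**k). ✓
Evaluate s at k=6 and k=0: -80/729 and 4; difference -2996/729.

Σ = -2996/729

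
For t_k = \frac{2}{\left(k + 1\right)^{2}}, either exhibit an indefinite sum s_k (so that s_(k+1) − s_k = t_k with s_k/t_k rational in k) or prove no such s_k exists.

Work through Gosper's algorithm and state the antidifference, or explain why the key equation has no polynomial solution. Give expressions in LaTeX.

r(k) = (k + 1)**2/(k + 2)**2 after simplifying.
Take A(k)=k**2 + 2*k + 1, B(k)=k**2 + 4*k + 4, C(k)=1.
Key eq: (k**2 + 2*k + 1)·f(k+1) = (k**2 + 2*k + 1)·f(k) + (1).
d = 0 from the (2,2,0) case.
Put f(k) = c0: A·f(k+1) − B(k−1)·f(k) − C = -1; need -1 = 0 — inconsistent ⇒ no f, not summable.

no hypergeometric antidifference exists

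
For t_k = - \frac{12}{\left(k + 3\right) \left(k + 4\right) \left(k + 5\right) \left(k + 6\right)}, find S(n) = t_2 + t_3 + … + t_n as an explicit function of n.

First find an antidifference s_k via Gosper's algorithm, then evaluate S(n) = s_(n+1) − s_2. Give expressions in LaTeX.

r(k) = (k + 3)/(k + 7) after simplifying.
A = k + 3, B = k + 7, C = 1.
Solve (k + 3)·f(k+1) − (k + 6)·f(k) = 1.
Degrees (1,1,0) ⇒ d ≤ 3.
Solve for f: f(k) = k*(k**2 + 12*k + 47)/180 (degree 3 ≤ 3).
Get s_k = R·t_k = k*(-k**2 - 12*k - 47)/(15*(k + 3)*(k + 4)*(k + 5)) with R(k) = B(k−1)f(k)/C(k) = k*(k + 6)*(k**2 + 12*k + 47)/180.
Check: Δs_k = -12/(k**4 + 18*k**3 + 119*k**2 + 342*k + 360). ✓
Σ_(k=2)^n t_k = s_(n+1) − s_(2) = ((-n**3 - 15*n**2 - 74*n - 60)/(15*(n**3 + 15*n**2 + 74*n + 120))) − (-1/21), i.e. 2*(-n**3 - 15*n**2 - 74*n + 90)/(105*(n**3 + 15*n**2 + 74*n + 120)).

S(n) = \frac{2 \left(- n^{3} - 15 n^{2} - 74 n + 90\right)}{105 \left(n^{3} + 15 n^{2} + 74 n + 120\right)}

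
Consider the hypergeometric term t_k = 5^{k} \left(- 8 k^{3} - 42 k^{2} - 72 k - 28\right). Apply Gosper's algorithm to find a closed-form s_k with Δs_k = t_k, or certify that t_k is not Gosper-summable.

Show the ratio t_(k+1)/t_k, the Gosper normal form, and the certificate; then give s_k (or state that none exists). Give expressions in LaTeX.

s_k = 5^{k} \left(- 2 k^{3} - 3 k^{2} - 3 k + 3\right)

Step 1: r(k) = 5*(4*k**3 + 33*k**2 + 90*k + 75)/(4*k**3 + 21*k**2 + 36*k + 14).
A = 5, B = 1, C = k**3 + 21*k**2/4 + 9*k + 7/2.
f must satisfy (5)·f(k+1) − (1)·f(k) = k**3 + 21*k**2/4 + 9*k + 7/2.
d = 3 from the (0,0,3) case.
Coefficient equations give f(k) = (2*k**3 + 3*k**2 + 3*k - 3)/8.
Get s_k = R·t_k = 5**k*(-2*k**3 - 3*k**2 - 3*k + 3) with R(k) = B(k−1)f(k)/C(k) = (2*k**3 + 3*k**2 + 3*k - 3)/(2*(4*k**3 + 21*k**2 + 36*k + 14)).
s_(k+1) − s_k = 5**k*(-8*k**3 - 42*k**2 - 72*k - 28) = t_k.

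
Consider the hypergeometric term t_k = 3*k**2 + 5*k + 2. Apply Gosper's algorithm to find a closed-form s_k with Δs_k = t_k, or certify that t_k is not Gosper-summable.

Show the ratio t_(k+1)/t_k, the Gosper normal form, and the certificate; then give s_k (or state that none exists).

s_k = k**2*(k + 1)

t_(k+1)/t_k = (3*k**2 + 11*k + 10)/(3*k**2 + 5*k + 2).
So A=1 and B=1, with C=k**2 + 5*k/3 + 2/3.
Key eq: (1)·f(k+1) = (1)·f(k) + (k**2 + 5*k/3 + 2/3).
Bound: deg f ≤ 3.
Coefficient equations give f(k) = k**2*(k + 1)/3.
R(k) = B(k−1)·f(k)/C(k) = k**2/(3*k + 2); s_k = R·t_k = k**2*(k + 1).
Δs = 3*k**2 + 5*k + 2, as required.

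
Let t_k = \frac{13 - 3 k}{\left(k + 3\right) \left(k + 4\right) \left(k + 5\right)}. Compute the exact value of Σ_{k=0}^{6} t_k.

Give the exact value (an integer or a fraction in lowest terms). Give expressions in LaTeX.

Step 1: r(k) = (k + 3)*(3*k - 10)/((k + 6)*(3*k - 13)).
A = k + 3, B = k + 6, C = k - 13/3.
f must satisfy (k + 3)·f(k+1) − (k + 5)·f(k) = k - 13/3.
From deg A=1, deg B=1, deg C=1: d=2.
Match coefficients ⇒ f(k) = -k*(k + 25)/18.
Get s_k = R·t_k = k*(k + 25)/(6*(k + 3)*(k + 4)) with R(k) = B(k−1)f(k)/C(k) = -k*(k + 5)*(k + 25)/(6*(3*k - 13)).
Check: Δs_k = (13 - 3*k)/(k**3 + 12*k**2 + 47*k + 60). ✓
Sum = s_(7) − s_(0); s_(7) = 56/165, s_(0) = 0 ⇒ 56/165.

Σ = 56/165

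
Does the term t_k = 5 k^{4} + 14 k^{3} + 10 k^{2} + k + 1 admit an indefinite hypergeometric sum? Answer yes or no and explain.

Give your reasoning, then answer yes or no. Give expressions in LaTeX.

Yes. s_k = k \left(k^{4} + k^{3} - 2 k^{2} - k + 2\right).

Ratio r(k) = (5*k**4 + 34*k**3 + 82*k**2 + 83*k + 31)/(5*k**4 + 14*k**3 + 10*k**2 + k + 1).
Normal form (A,B,C) = (1, 1, k**4 + 14*k**3/5 + 2*k**2 + k/5 + 1/5).
Need (1)·f(k+1) − (1)·f(k) = k**4 + 14*k**3/5 + 2*k**2 + k/5 + 1/5.
Degrees (0,0,4) ⇒ d ≤ 5.
Solve for f: f(k) = k*(k**4 + k**3 - 2*k**2 - k + 2)/5 (degree 5 ≤ 5).
R(k) = B(k−1)·f(k)/C(k) = k*(k**4 + k**3 - 2*k**2 - k + 2)/(5*k**4 + 14*k**3 + 10*k**2 + k + 1); s_k = R·t_k = k*(k**4 + k**3 - 2*k**2 - k + 2).
Verify: 5*k**4 + 14*k**3 + 10*k**2 + k + 1 matches t_k.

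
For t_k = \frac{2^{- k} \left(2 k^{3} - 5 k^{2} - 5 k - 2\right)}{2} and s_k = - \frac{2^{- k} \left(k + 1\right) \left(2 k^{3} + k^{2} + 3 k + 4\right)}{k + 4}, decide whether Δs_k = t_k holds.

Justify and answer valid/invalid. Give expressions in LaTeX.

s_(k+1) = -(k + 2)*(3*k + 2*(k + 1)**3 + (k + 1)**2 + 7)/(2*2**k*(k + 5))
s_(k+1) − s_k = (2*k**5 + 7*k**4 - 31*k**3 - 78*k**2 - 70*k - 40)/(2*2**k*(k**2 + 9*k + 20))
(s_(k+1) − s_k) − t_k = 3*k*(-2*k**3 - 7*k**2 + 23*k + 16)/(2*2**k*(k**2 + 9*k + 20))

Invalid: residual \frac{3 \cdot 2^{- k} k \left(- 2 k^{3} - 7 k^{2} + 23 k + 16\right)}{2 \left(k^{2} + 9 k + 20\right)} ≠ 0.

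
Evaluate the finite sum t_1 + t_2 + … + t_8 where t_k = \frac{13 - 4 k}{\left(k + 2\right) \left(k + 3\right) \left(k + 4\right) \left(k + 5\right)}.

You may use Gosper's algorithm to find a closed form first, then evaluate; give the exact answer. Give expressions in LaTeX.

Σ = 109/4290

Compute t_(k+1)/t_k: get (k + 2)*(4*k - 9)/((k + 6)*(4*k - 13)).
Normal form (A,B,C) = (k + 2, k + 6, k - 13/4).
Need (k + 2)·f(k+1) − (k + 5)·f(k) = k - 13/4.
Bound: deg f ≤ 3.
Coefficient equations give f(k) = -k*(k**2 + 9*k + 42)/32.
So s_k = (B(k−1)f/C)·t_k = (-k*(k + 5)*(k**2 + 9*k + 42)/(8*(4*k - 13)))·t_k = k*(k**2 + 9*k + 42)/(8*(k + 2)*(k + 3)*(k + 4)).
s_(k+1) − s_k = (13 - 4*k)/(k**4 + 14*k**3 + 71*k**2 + 154*k + 120) = t_k.
Evaluate s at k=9 and k=1: 153/1144 and 13/120; difference 109/4290.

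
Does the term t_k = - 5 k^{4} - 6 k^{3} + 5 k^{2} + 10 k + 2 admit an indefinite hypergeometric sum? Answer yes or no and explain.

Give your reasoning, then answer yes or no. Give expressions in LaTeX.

Step 1: r(k) = (5*k**4 + 26*k**3 + 43*k**2 + 18*k - 6)/(5*k**4 + 6*k**3 - 5*k**2 - 10*k - 2).
Normal form (A,B,C) = (1, 1, k**4 + 6*k**3/5 - k**2 - 2*k - 2/5).
Solve (1)·f(k+1) − (1)·f(k) = k**4 + 6*k**3/5 - k**2 - 2*k - 2/5.
Degrees (0,0,4) ⇒ d ≤ 5.
Match coefficients ⇒ f(k) = k*(k**4 - k**3 - 3*k**2 - k + 2)/5.
R(k) = B(k−1)·f(k)/C(k) = k*(k**4 - k**3 - 3*k**2 - k + 2)/(5*k**4 + 6*k**3 - 5*k**2 - 10*k - 2); s_k = R·t_k = k*(-k**4 + k**3 + 3*k**2 + k - 2).
s_(k+1) − s_k = -5*k**4 - 6*k**3 + 5*k**2 + 10*k + 2 = t_k.

Yes. s_k = k \left(- k^{4} + k^{3} + 3 k^{2} + k - 2\right).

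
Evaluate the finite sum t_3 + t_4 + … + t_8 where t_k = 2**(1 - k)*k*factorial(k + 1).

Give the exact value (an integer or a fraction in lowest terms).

Step 1: r(k) = (k + 1)*(k + 2)/(2*k).
Normal form (A,B,C) = (k/2 + 1, 1, k).
Solve (k/2 + 1)·f(k+1) − (1)·f(k) = k.
d = 0 from the (1,0,1) case.
Coefficient equations give f(k) = 2.
R(k) = B(k−1)·f(k)/C(k) = 2/k; s_k = R·t_k = 2**(2 - k)*factorial(k + 1).
Verify: 2**(1 - k)*k*factorial(k + 1) matches t_k.
Sum = s_(9) − s_(3); s_(9) = 28350, s_(3) = 12 ⇒ 28338.

Σ = 28338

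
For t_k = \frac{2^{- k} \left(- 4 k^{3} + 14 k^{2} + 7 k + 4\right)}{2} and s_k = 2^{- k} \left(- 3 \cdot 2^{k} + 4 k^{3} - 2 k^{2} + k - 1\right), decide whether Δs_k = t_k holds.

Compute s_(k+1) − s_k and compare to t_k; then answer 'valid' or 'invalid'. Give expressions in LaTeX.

valid (s_(k+1) − s_k reduces to t_k)

s_(k+1) = (-6*2**k + k + 4*(k + 1)**3 - 2*(k + 1)**2)/(2*2**k)
s_(k+1) − s_k = (-4*k**3 + 14*k**2 + 7*k + 4)/(2*2**k)
(s_(k+1) − s_k) − t_k = 0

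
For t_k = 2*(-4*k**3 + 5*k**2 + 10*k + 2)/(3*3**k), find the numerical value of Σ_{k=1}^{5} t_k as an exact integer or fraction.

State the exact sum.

Σ = 638/729

The ratio is (4*k**3 + 7*k**2 - 8*k - 13)/(3*(4*k**3 - 5*k**2 - 10*k - 2)).
So A=1/3 and B=1, with C=k**3 - 5*k**2/4 - 5*k/2 - 1/2.
Solve (1/3)·f(k+1) − (1)·f(k) = k**3 - 5*k**2/4 - 5*k/2 - 1/2.
From deg A=0, deg B=0, deg C=3: d=3.
Solving with deg f ≤ 3: f(k) = -3*(4*k**3 + k**2 - 3*k - 1)/8.
Certificate R = B(k−1)f/C = -3*(4*k**3 + k**2 - 3*k - 1)/(2*(4*k**3 - 5*k**2 - 10*k - 2)) gives s_k = (4*k**3 + k**2 - 3*k - 1)/3**k.
s_(k+1) − s_k = 2*(-4*k**3 + 5*k**2 + 10*k + 2)/(3*3**k) = t_k.
Sum = s_(6) − s_(1); s_(6) = 881/729, s_(1) = 1/3 ⇒ 638/729.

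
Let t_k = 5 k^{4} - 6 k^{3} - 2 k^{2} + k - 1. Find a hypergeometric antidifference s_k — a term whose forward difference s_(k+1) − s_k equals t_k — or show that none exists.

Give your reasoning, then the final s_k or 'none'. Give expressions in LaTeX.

r(k) = (5*k**4 + 14*k**3 + 10*k**2 - k - 3)/(5*k**4 - 6*k**3 - 2*k**2 + k - 1) after simplifying.
Factor: A=1; B=1; C=k**4 - 6*k**3/5 - 2*k**2/5 + k/5 - 1/5.
Set up (1)·f(k+1) − (1)·f(k) − (k**4 - 6*k**3/5 - 2*k**2/5 + k/5 - 1/5) = 0.
deg f ≤ 5 (via 0,0,4).
Solving with deg f ≤ 5: f(k) = k*(k**4 - 4*k**3 + 4*k**2 - 2)/5.
Certificate R = B(k−1)f/C = k*(k**4 - 4*k**3 + 4*k**2 - 2)/(5*k**4 - 6*k**3 - 2*k**2 + k - 1) gives s_k = k*(k**4 - 4*k**3 + 4*k**2 - 2).
Check: Δs_k = 5*k**4 - 6*k**3 - 2*k**2 + k - 1. ✓

s_k = k \left(k^{4} - 4 k^{3} + 4 k^{2} - 2\right)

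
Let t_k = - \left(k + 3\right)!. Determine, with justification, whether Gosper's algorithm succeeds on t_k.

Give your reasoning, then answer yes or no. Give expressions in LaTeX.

No — key equation has no polynomial f.

The ratio is k + 4.
Factor: A=k + 4; B=1; C=1.
Key eq: (k + 4)·f(k+1) = (1)·f(k) + (1).
From deg A=1, deg B=0, deg C=0: d=-1.
Negative degree bound (-1): no f exists, t_k not Gosper-summable.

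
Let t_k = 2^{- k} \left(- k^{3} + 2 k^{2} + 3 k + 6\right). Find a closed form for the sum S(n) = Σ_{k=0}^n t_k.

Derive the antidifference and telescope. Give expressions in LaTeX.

r(k) = (k**3 + k**2 - 4*k - 10)/(2*(k**3 - 2*k**2 - 3*k - 6)) after simplifying.
Take A(k)=1/2, B(k)=1, C(k)=k**3 - 2*k**2 - 3*k - 6.
Set up (1/2)·f(k+1) − (1)·f(k) − (k**3 - 2*k**2 - 3*k - 6) = 0.
From deg A=0, deg B=0, deg C=3: d=3.
A polynomial solution: f(k) = -2*(k**3 + k**2 + 2*k - 2).
R(k) = B(k−1)·f(k)/C(k) = -2*(k**3 + k**2 + 2*k - 2)/(k**3 - 2*k**2 - 3*k - 6); s_k = R·t_k = 2**(1 - k)*(k**3 + k**2 + 2*k - 2).
Check: Δs_k = (-k**3 + 2*k**2 + 3*k + 6)/2**k. ✓
Evaluate: s_(n+1) = (n**3 + 4*n**2 + 7*n + 2)/2**n; subtract s_(0) = -4 ⇒ S(n) = (2**(n + 2) + n**3 + 4*n**2 + 7*n + 2)/2**n.

S(n) = 2^{- n} \left(2^{n + 2} + n^{3} + 4 n^{2} + 7 n + 2\right)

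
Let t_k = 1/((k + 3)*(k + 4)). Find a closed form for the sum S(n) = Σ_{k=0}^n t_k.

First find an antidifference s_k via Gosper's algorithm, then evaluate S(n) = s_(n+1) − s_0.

t_(k+1)/t_k = (k + 3)/(k + 5).
A = k + 3, B = k + 5, C = 1.
Need (k + 3)·f(k+1) − (k + 4)·f(k) = 1.
From deg A=1, deg B=1, deg C=0: d=1.
Solving with deg f ≤ 1: f(k) = k/3.
Then R = B(k−1)f/C = k*(k + 4)/3, so s_k = R(k)·t_k = k/(3*(k + 3)).
Verify: 1/(k**2 + 7*k + 12) matches t_k.
Σ_(k=0)^n t_k = s_(n+1) − s_(0) = ((n + 1)/(3*(n + 4))) − (0), i.e. (n + 1)/(3*(n + 4)).

S(n) = (n + 1)/(3*(n + 4))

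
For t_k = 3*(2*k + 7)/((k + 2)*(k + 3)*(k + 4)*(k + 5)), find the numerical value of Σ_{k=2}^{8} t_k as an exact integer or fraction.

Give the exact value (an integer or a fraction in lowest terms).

Σ = 119/1144

t_(k+1)/t_k = (k + 2)*(2*k + 9)/((k + 6)*(2*k + 7)).
So A=k + 2 and B=k + 6, with C=k + 7/2.
f must satisfy (k + 2)·f(k+1) − (k + 5)·f(k) = k + 7/2.
Degrees (1,1,1) ⇒ d ≤ 3.
Match coefficients ⇒ f(k) = k*(k + 3)*(k + 6)/16.
Then R = B(k−1)f/C = k*(k + 3)*(k + 5)*(k + 6)/(8*(2*k + 7)), so s_k = R(k)·t_k = 3*k*(k + 6)/(8*(k**2 + 6*k + 8)).
Verify: 3*(2*k + 7)/(k**4 + 14*k**3 + 71*k**2 + 154*k + 120) matches t_k.
Sum = s_(9) − s_(2); s_(9) = 405/1144, s_(2) = 1/4 ⇒ 119/1144.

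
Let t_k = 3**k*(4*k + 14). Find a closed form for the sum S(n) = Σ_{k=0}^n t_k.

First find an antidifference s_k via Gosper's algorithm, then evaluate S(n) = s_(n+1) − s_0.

Step 1: r(k) = 3*(2*k + 9)/(2*k + 7).
Take A(k)=3, B(k)=1, C(k)=k + 7/2.
Solve (3)·f(k+1) − (1)·f(k) = k + 7/2.
Degrees (0,0,1) ⇒ d ≤ 1.
A polynomial solution: f(k) = (k + 2)/2.
So s_k = (B(k−1)f/C)·t_k = ((k + 2)/(2*k + 7))·t_k = 2*3**k*(k + 2).
Δs = 3**k*(4*k + 14), as required.
s_(n+1) = 6*3**n*(n + 3) and s_(0) = 4, so S(n) = 6*3**n*n + 18*3**n - 4.

S(n) = 6*3**n*n + 18*3**n - 4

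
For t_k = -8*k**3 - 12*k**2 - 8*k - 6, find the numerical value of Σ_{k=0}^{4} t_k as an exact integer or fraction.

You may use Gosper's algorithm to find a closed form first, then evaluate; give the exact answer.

r(k) = (4*k**3 + 18*k**2 + 28*k + 17)/(4*k**3 + 6*k**2 + 4*k + 3) after simplifying.
So A=1 and B=1, with C=k**3 + 3*k**2/2 + k + 3/4.
Key eq: (1)·f(k+1) = (1)·f(k) + (k**3 + 3*k**2/2 + k + 3/4).
Bound: deg f ≤ 4.
Match coefficients ⇒ f(k) = k*(k**3 + 2)/4.
Certificate R = B(k−1)f/C = k*(k**3 + 2)/(4*k**3 + 6*k**2 + 4*k + 3) gives s_k = 2*k*(-k**3 - 2).
Check: Δs_k = -8*k**3 - 12*k**2 - 8*k - 6. ✓
Telescoping: Σ = s_(5) − s_(0) = -1270 − (0) = -1270.

Σ = -1270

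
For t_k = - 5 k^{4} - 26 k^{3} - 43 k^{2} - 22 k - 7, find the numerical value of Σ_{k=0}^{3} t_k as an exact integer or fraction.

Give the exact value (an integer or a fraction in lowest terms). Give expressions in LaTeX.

Σ = -2188

Compute t_(k+1)/t_k: get (5*k**4 + 46*k**3 + 151*k**2 + 206*k + 103)/(5*k**4 + 26*k**3 + 43*k**2 + 22*k + 7).
Factor: A=1; B=1; C=k**4 + 26*k**3/5 + 43*k**2/5 + 22*k/5 + 7/5.
Solve (1)·f(k+1) − (1)·f(k) = k**4 + 26*k**3/5 + 43*k**2/5 + 22*k/5 + 7/5.
d = 5 from the (0,0,4) case.
Match coefficients ⇒ f(k) = k*(k**4 + 4*k**3 + 3*k**2 - 4*k + 3)/5.
Then R = B(k−1)f/C = k*(k**4 + 4*k**3 + 3*k**2 - 4*k + 3)/(5*k**4 + 26*k**3 + 43*k**2 + 22*k + 7), so s_k = R(k)·t_k = k*(-k**4 - 4*k**3 - 3*k**2 + 4*k - 3).
Verify: -5*k**4 - 26*k**3 - 43*k**2 - 22*k - 7 matches t_k.
Evaluate s at k=4 and k=0: -2188 and 0; difference -2188.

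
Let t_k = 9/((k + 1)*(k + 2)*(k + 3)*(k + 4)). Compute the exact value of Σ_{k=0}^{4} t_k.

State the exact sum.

Σ = 55/112

Ratio r(k) = (k + 1)/(k + 5).
Normal form (A,B,C) = (k + 1, k + 5, 1).
Need (k + 1)·f(k+1) − (k + 4)·f(k) = 1.
deg f ≤ 3 (via 1,1,0).
Coefficient equations give f(k) = k*(k**2 + 6*k + 11)/18.
Then R = B(k−1)f/C = k*(k + 4)*(k**2 + 6*k + 11)/18, so s_k = R(k)·t_k = k*(k**2 + 6*k + 11)/(2*(k + 1)*(k + 2)*(k + 3)).
s_(k+1) − s_k = 9/(k**4 + 10*k**3 + 35*k**2 + 50*k + 24) = t_k.
Σ_(k=0)^(4) t_k = s_(5) − s_(0) = 55/112 − (0) = 55/112.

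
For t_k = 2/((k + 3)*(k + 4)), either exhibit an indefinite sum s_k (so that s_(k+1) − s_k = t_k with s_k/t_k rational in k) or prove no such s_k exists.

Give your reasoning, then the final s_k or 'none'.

The ratio is (k + 3)/(k + 5).
A = k + 3, B = k + 5, C = 1.
Solve (k + 3)·f(k+1) − (k + 4)·f(k) = 1.
d = 1 from the (1,1,0) case.
Coefficient equations give f(k) = k/3.
Get s_k = R·t_k = 2*k/(3*(k + 3)) with R(k) = B(k−1)f(k)/C(k) = k*(k + 4)/3.
Verify: 2/(k**2 + 7*k + 12) matches t_k.

s_k = 2*k/(3*(k + 3))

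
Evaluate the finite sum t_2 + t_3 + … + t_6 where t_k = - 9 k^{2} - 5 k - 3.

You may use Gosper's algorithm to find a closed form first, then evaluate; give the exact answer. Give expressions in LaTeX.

Σ = -925

Step 1: r(k) = (9*k**2 + 23*k + 17)/(9*k**2 + 5*k + 3).
Gosper form: A/B · C(k+1)/C(k) with A=1, B=1, C=k**2 + 5*k/9 + 1/3.
Key eq: (1)·f(k+1) = (1)·f(k) + (k**2 + 5*k/9 + 1/3).
From deg A=0, deg B=0, deg C=2: d=3.
Solving with deg f ≤ 3: f(k) = k*(3*k**2 - 2*k + 2)/9.
Get s_k = R·t_k = k*(-3*k**2 + 2*k - 2) with R(k) = B(k−1)f(k)/C(k) = k*(3*k**2 - 2*k + 2)/(9*k**2 + 5*k + 3).
Verify: -9*k**2 - 5*k - 3 matches t_k.
Sum = s_(7) − s_(2); s_(7) = -945, s_(2) = -20 ⇒ -925.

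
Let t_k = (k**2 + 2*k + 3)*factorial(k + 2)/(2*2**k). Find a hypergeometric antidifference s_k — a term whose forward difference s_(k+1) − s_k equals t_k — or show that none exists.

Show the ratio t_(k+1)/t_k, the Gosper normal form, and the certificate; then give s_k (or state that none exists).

s_k = k*factorial(k + 2)/2**k

t_(k+1)/t_k = (k + 3)*(2*k + (k + 1)**2 + 5)/(2*(k**2 + 2*k + 3)).
A = k/2 + 3/2, B = 1, C = k**2 + 2*k + 3.
Solve (k/2 + 3/2)·f(k+1) − (1)·f(k) = k**2 + 2*k + 3.
d = 1 from the (1,0,2) case.
Coefficient equations give f(k) = 2*k.
So s_k = (B(k−1)f/C)·t_k = (2*k/(k**2 + 2*k + 3))·t_k = k*factorial(k + 2)/2**k.
Δs = (k**2 + 2*k + 3)*factorial(k + 2)/(2*2**k), as required.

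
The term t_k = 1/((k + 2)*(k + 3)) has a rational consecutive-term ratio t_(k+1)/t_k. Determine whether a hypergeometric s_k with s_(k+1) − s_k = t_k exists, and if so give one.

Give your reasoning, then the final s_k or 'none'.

s_k = k/(2*(k + 2))

The ratio is (k + 2)/(k + 4).
A = k + 2, B = k + 4, C = 1.
Set up (k + 2)·f(k+1) − (k + 3)·f(k) − (1) = 0.
Degrees (1,1,0) ⇒ d ≤ 1.
Match coefficients ⇒ f(k) = k/2.
So s_k = (B(k−1)f/C)·t_k = (k*(k + 3)/2)·t_k = k/(2*(k + 2)).
Verify: 1/(k**2 + 5*k + 6) matches t_k.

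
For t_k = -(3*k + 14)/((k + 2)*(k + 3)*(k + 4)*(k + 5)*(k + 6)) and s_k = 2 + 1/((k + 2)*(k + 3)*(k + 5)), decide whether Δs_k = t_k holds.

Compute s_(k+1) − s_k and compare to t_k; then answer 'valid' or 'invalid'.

s_(k+1) = 2 + 1/((k + 3)*(k + 4)*(k + 6))
s_(k+1) − s_k = ((k + 2)*(k + 5) - (k + 4)*(k + 6))/((k + 2)*(k + 3)*(k + 4)*(k + 5)*(k + 6))
(s_(k+1) − s_k) − t_k = 0

valid (s_(k+1) − s_k reduces to t_k)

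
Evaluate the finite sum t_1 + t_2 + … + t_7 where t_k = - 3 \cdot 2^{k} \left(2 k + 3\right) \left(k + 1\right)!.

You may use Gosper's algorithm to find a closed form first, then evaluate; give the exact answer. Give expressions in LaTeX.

Σ = -278691828

t_(k+1)/t_k = 2*(k + 2)*(2*k + 5)/(2*k + 3).
So A=2*k + 4 and B=1, with C=k + 3/2.
Set up (2*k + 4)·f(k+1) − (1)·f(k) − (k + 3/2) = 0.
Bound: deg f ≤ 0.
A polynomial solution: f(k) = 1/2.
R(k) = B(k−1)·f(k)/C(k) = 1/(2*k + 3); s_k = R·t_k = -3*2**k*factorial(k + 1).
Verify: -3*2**k*(2*k + 3)*factorial(k + 1) matches t_k.
Telescoping: Σ = s_(8) − s_(1) = -278691840 − (-12) = -278691828.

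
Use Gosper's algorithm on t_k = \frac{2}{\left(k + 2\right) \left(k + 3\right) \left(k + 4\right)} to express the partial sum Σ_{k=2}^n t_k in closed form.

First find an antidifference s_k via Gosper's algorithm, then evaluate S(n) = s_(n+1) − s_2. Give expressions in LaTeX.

Ratio r(k) = (k + 2)/(k + 5).
Take A(k)=k + 2, B(k)=k + 5, C(k)=1.
f must satisfy (k + 2)·f(k+1) − (k + 4)·f(k) = 1.
deg f ≤ 2 (via 1,1,0).
A polynomial solution: f(k) = k*(k + 5)/12.
Then R = B(k−1)f/C = k*(k + 4)*(k + 5)/12, so s_k = R(k)·t_k = k*(k + 5)/(6*(k + 2)*(k + 3)).
s_(k+1) − s_k = 2/(k**3 + 9*k**2 + 26*k + 24) = t_k.
s_(n+1) = (n**2 + 7*n + 6)/(6*(n**2 + 7*n + 12)) and s_(2) = 7/60, so S(n) = (n**2 + 7*n - 8)/(20*(n**2 + 7*n + 12)).

S(n) = \frac{n^{2} + 7 n - 8}{20 \left(n^{2} + 7 n + 12\right)}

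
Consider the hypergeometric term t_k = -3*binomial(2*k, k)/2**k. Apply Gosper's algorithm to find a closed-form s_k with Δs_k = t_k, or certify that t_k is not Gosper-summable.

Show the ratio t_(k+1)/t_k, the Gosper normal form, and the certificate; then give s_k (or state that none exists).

no hypergeometric antidifference exists

t_(k+1)/t_k = (2*k + 1)/(k + 1).
So A=2*k + 1 and B=k + 1, with C=1.
Set up (2*k + 1)·f(k+1) − (k)·f(k) − (1) = 0.
Bound: deg f ≤ -1.
Bound -1 < 0, so the key equation has no polynomial solution.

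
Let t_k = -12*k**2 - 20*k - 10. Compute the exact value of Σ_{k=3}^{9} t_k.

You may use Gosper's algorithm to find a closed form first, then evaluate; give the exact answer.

Σ = -4270

Compute t_(k+1)/t_k: get (6*k**2 + 22*k + 21)/(6*k**2 + 10*k + 5).
Gosper form: A/B · C(k+1)/C(k) with A=1, B=1, C=k**2 + 5*k/3 + 5/6.
Set up (1)·f(k+1) − (1)·f(k) − (k**2 + 5*k/3 + 5/6) = 0.
Degrees (0,0,2) ⇒ d ≤ 3.
Coefficient equations give f(k) = k*(2*k**2 + 2*k + 1)/6.
Certificate R = B(k−1)f/C = k*(2*k**2 + 2*k + 1)/(6*k**2 + 10*k + 5) gives s_k = 2*k*(-2*k**2 - 2*k - 1).
Verify: -12*k**2 - 20*k - 10 matches t_k.
Telescoping: Σ = s_(10) − s_(3) = -4420 − (-150) = -4270.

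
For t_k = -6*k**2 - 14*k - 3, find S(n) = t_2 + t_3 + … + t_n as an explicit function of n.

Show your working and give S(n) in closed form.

r(k) = (6*k**2 + 26*k + 23)/(6*k**2 + 14*k + 3) after simplifying.
Normal form (A,B,C) = (1, 1, k**2 + 7*k/3 + 1/2).
Key eq: (1)·f(k+1) = (1)·f(k) + (k**2 + 7*k/3 + 1/2).
Degrees (0,0,2) ⇒ d ≤ 3.
A polynomial solution: f(k) = k*(2*k**2 + 4*k - 3)/6.
Certificate R = B(k−1)f/C = k*(2*k**2 + 4*k - 3)/(6*k**2 + 14*k + 3) gives s_k = k*(-2*k**2 - 4*k + 3).
Check: Δs_k = -6*k**2 - 14*k - 3. ✓
Σ_(k=2)^n t_k = s_(n+1) − s_(2) = (-2*n**3 - 10*n**2 - 11*n - 3) − (-26), i.e. -2*n**3 - 10*n**2 - 11*n + 23.

S(n) = -2*n**3 - 10*n**2 - 11*n + 23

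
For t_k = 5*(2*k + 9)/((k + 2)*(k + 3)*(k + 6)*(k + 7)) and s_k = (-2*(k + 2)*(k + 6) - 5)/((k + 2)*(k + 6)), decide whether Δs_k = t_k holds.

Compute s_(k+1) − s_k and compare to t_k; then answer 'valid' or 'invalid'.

Valid: the claim telescopes to t_k.

s_(k+1) = (-2*(k + 3)*(k + 7) - 5)/((k + 3)*(k + 7))
s_(k+1) − s_k = 5*(2*k + 9)/(k**4 + 18*k**3 + 113*k**2 + 288*k + 252)
(s_(k+1) − s_k) − t_k = 0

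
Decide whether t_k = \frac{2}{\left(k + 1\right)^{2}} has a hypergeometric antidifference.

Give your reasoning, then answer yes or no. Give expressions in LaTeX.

The ratio is (k + 1)**2/(k + 2)**2.
Take A(k)=k**2 + 2*k + 1, B(k)=k**2 + 4*k + 4, C(k)=1.
Need (k**2 + 2*k + 1)·f(k+1) − (k**2 + 2*k + 1)·f(k) = 1.
Bound: deg f ≤ 0.
Write f(k) = c0. Then LHS − RHS = -1, requiring -1 = 0: contradictory. No certificate.

No — t_k has no hypergeometric antidifference.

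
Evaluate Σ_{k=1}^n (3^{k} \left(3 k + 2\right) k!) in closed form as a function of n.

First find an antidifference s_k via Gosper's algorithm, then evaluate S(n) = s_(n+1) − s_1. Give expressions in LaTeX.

The ratio is 3*(k + 1)*(3*k + 5)/(3*k + 2).
Gosper form: A/B · C(k+1)/C(k) with A=3*k + 3, B=1, C=k + 2/3.
Need (3*k + 3)·f(k+1) − (1)·f(k) = k + 2/3.
From deg A=1, deg B=0, deg C=1: d=0.
Coefficient equations give f(k) = 1/3.
Get s_k = R·t_k = 3**k*factorial(k) with R(k) = B(k−1)f(k)/C(k) = 1/(3*k + 2).
Check: Δs_k = 3**k*(3*k + 2)*factorial(k). ✓
Σ_(k=1)^n t_k = s_(n+1) − s_(1) = (3**(n + 1)*factorial(n + 1)) − (3), i.e. 3*3**n*factorial(n + 1) - 3.

S(n) = 3 \cdot 3^{n} \left(n + 1\right)! - 3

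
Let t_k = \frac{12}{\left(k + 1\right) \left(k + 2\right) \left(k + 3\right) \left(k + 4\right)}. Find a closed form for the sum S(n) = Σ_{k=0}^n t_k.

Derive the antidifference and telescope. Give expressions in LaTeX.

S(n) = \frac{2 \left(n^{3} + 9 n^{2} + 26 n + 18\right)}{3 \left(n^{3} + 9 n^{2} + 26 n + 24\right)}

Step 1: r(k) = (k + 1)/(k + 5).
Factor: A=k + 1; B=k + 5; C=1.
Set up (k + 1)·f(k+1) − (k + 4)·f(k) − (1) = 0.
Degrees (1,1,0) ⇒ d ≤ 3.
Coefficient equations give f(k) = k*(k**2 + 6*k + 11)/18.
R(k) = B(k−1)·f(k)/C(k) = k*(k + 4)*(k**2 + 6*k + 11)/18; s_k = R·t_k = 2*k*(k**2 + 6*k + 11)/(3*(k + 1)*(k + 2)*(k + 3)).
Check: Δs_k = 12/(k**4 + 10*k**3 + 35*k**2 + 50*k + 24). ✓
Evaluate: s_(n+1) = 2*(n**3 + 9*n**2 + 26*n + 18)/(3*(n**3 + 9*n**2 + 26*n + 24)); subtract s_(0) = 0 ⇒ S(n) = 2*(n**3 + 9*n**2 + 26*n + 18)/(3*(n**3 + 9*n**2 + 26*n + 24)).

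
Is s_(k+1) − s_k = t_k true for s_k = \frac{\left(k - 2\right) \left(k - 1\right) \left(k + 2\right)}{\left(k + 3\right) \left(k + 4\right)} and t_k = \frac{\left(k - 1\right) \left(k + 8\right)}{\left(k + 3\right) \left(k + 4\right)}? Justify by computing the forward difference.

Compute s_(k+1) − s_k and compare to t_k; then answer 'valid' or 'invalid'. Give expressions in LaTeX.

s_(k+1) = k*(k - 1)*(k + 3)/((k + 4)*(k + 5))
s_(k+1) − s_k = (k**3 + 12*k**2 + 7*k - 20)/(k**3 + 12*k**2 + 47*k + 60)
(s_(k+1) − s_k) − t_k = 20*(1 - k)/(k**3 + 12*k**2 + 47*k + 60)

Invalid: residual \frac{20 \left(1 - k\right)}{k^{3} + 12 k^{2} + 47 k + 60} ≠ 0.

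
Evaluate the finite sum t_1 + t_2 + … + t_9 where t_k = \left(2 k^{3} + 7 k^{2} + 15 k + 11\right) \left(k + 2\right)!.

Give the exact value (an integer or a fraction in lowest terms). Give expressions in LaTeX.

Σ = 92926310370

The ratio is (2*k**4 + 19*k**3 + 74*k**2 + 140*k + 105)/(2*k**3 + 7*k**2 + 15*k + 11).
Take A(k)=k + 3, B(k)=1, C(k)=k**3 + 7*k**2/2 + 15*k/2 + 11/2.
Need (k + 3)·f(k+1) − (1)·f(k) = k**3 + 7*k**2/2 + 15*k/2 + 11/2.
d = 2 from the (1,0,3) case.
Solve for f: f(k) = (2*k**2 - k + 4)/2 (degree 2 ≤ 2).
R(k) = B(k−1)·f(k)/C(k) = (2*k**2 - k + 4)/(2*k**3 + 7*k**2 + 15*k + 11); s_k = R·t_k = (2*k**2 - k + 4)*factorial(k + 2).
Verify: (2*k**3 + 7*k**2 + 15*k + 11)*factorial(k + 2) matches t_k.
Sum = s_(10) − s_(1); s_(10) = 92926310400, s_(1) = 30 ⇒ 92926310370.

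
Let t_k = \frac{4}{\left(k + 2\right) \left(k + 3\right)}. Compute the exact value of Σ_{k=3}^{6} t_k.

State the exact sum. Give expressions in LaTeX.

Σ = 16/45

Compute t_(k+1)/t_k: get (k + 2)/(k + 4).
Factor: A=k + 2; B=k + 4; C=1.
Solve (k + 2)·f(k+1) − (k + 3)·f(k) = 1.
Bound: deg f ≤ 1.
Solving with deg f ≤ 1: f(k) = k/2.
Certificate R = B(k−1)f/C = k*(k + 3)/2 gives s_k = 2*k/(k + 2).
Check: Δs_k = 4/(k**2 + 5*k + 6). ✓
Telescoping: Σ = s_(7) − s_(3) = 14/9 − (6/5) = 16/45.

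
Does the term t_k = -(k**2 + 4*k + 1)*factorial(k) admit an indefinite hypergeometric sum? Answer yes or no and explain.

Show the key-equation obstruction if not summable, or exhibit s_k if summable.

r(k) = (k + 1)*(4*k + (k + 1)**2 + 5)/(k**2 + 4*k + 1) after simplifying.
Factor: A=k + 1; B=1; C=k**2 + 4*k + 1.
Need (k + 1)·f(k+1) − (1)·f(k) = k**2 + 4*k + 1.
Degrees (1,0,2) ⇒ d ≤ 1.
A polynomial solution: f(k) = k + 3.
So s_k = (B(k−1)f/C)·t_k = ((k + 3)/(k**2 + 4*k + 1))·t_k = -(k + 3)*factorial(k).
Verify: -(k**2 + 4*k + 1)*factorial(k) matches t_k.

Yes. s_k = -(k + 3)*factorial(k).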